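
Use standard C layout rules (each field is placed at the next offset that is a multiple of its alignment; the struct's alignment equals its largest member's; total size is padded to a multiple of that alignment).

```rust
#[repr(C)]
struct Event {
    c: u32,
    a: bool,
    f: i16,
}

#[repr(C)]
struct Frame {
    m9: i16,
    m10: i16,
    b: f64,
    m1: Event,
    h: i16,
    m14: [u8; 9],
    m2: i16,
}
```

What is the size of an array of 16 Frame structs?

Event: @0: c [4B, align 4] → 4; @4: a [1B, align 1] → 5; +1 pad (align 2); @6: f [2B, align 2] → 8; size 8, align 4
@0: m9 [2B, align 2] → 2
@2: m10 [2B, align 2] → 4
+4 pad (align 8)
@8: b [8B, align 8] → 16
@16: m1 [8B, align 4] → 24
@24: h [2B, align 2] → 26
@26: m14 [9B, align 1] → 35
+1 pad (align 2)
@36: m2 [2B, align 2] → 38
+2 tail pad (align 8)
size 40, align 8
array of 16: 16 × 40 = 640

640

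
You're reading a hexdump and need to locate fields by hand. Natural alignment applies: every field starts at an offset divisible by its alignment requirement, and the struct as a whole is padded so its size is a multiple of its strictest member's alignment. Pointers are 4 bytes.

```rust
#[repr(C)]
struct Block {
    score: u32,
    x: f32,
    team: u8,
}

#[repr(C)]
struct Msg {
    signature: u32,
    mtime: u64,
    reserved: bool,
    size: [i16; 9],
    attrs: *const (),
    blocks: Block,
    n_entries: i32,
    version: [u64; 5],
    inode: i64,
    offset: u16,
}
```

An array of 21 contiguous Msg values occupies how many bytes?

Block: @0: score [4B, align 4] → 4; @4: x [4B, align 4] → 8; @8: team [1B, align 1] → 9; +3 tail pad (align 4); size 12, align 4
@0: signature [4B, align 4] → 4
+4 pad (align 8)
@8: mtime [8B, align 8] → 16
@16: reserved [1B, align 1] → 17
+1 pad (align 2)
@18: size [18B, align 2] → 36
@36: attrs [4B, align 4] → 40
@40: blocks [12B, align 4] → 52
@52: n_entries [4B, align 4] → 56
@56: version [40B, align 8] → 96
@96: inode [8B, align 8] → 104
@104: offset [2B, align 2] → 106
+6 tail pad (align 8)
size 112, align 8
array of 21: 21 × 112 = 2352

2352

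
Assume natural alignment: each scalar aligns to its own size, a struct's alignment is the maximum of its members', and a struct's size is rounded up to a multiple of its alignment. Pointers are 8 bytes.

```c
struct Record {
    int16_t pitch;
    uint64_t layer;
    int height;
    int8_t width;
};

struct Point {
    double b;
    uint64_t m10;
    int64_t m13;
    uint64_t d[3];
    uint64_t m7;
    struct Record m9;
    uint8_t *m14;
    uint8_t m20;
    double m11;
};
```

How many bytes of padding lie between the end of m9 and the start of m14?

0

Record: 0..2  pitch  (2B, 2-aligned); 2..8  -- padding (6B); 8..16  layer  (8B, 8-aligned); 16..20  height  (4B, 4-aligned); 20..21  width  (1B, 1-aligned); 21..24  -- tail padding (3B); sizeof = 24, alignof = 8
0..8  b  (8B, 8-aligned)
8..16  m10  (8B, 8-aligned)
16..24  m13  (8B, 8-aligned)
24..48  d  (24B, 8-aligned)
48..56  m7  (8B, 8-aligned)
56..80  m9  (24B, 8-aligned)
80..88  m14  (8B, 8-aligned)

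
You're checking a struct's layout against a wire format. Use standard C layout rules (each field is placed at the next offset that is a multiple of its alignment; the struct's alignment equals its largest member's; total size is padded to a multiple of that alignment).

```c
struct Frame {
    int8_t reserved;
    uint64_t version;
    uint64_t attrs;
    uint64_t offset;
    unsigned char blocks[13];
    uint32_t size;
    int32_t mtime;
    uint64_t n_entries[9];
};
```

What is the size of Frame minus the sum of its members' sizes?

reserved at 0 (size 1, align 1) → ends 1
pad 7 to align 8 for version
version at 8 (size 8, align 8) → ends 16
attrs at 16 (size 8, align 8) → ends 24
offset at 24 (size 8, align 8) → ends 32
blocks at 32 (size 13, align 1) → ends 45
pad 3 to align 4 for size
size at 48 (size 4, align 4) → ends 52
mtime at 52 (size 4, align 4) → ends 56
n_entries at 56 (size 72, align 8) → ends 128
total 128 bytes, alignment 8
data bytes 118, size 128 → padding 10

10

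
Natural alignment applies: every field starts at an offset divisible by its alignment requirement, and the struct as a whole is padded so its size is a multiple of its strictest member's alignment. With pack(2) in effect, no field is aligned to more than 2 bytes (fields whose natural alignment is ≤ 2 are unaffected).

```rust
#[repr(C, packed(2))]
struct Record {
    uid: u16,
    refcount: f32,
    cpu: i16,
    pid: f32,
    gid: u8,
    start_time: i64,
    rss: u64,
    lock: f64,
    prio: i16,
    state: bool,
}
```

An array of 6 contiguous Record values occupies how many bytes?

252

@0: uid [2B, align 2] → 2
@2: refcount [4B, align 2] → 6
@6: cpu [2B, align 2] → 8
@8: pid [4B, align 2] → 12
@12: gid [1B, align 1] → 13
+1 pad (align 2)
@14: start_time [8B, align 2] → 22
@22: rss [8B, align 2] → 30
@30: lock [8B, align 2] → 38
@38: prio [2B, align 2] → 40
@40: state [1B, align 1] → 41
+1 tail pad (align 2)
size 42, align 2
array of 6: 6 × 42 = 252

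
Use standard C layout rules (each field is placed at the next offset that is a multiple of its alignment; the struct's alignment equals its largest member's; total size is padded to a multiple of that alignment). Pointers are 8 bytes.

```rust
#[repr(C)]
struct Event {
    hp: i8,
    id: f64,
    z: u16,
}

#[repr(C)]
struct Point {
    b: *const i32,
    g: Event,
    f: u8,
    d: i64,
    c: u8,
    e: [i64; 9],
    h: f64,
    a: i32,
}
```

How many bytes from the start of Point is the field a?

136

Event: 0..1  hp  (1B, 1-aligned); 1..8  -- padding (7B); 8..16  id  (8B, 8-aligned); 16..18  z  (2B, 2-aligned); 18..24  -- tail padding (6B); sizeof = 24, alignof = 8
0..8  b  (8B, 8-aligned)
8..32  g  (24B, 8-aligned)
32..33  f  (1B, 1-aligned)
33..40  -- padding (7B)
40..48  d  (8B, 8-aligned)
48..49  c  (1B, 1-aligned)
49..56  -- padding (7B)
56..128  e  (72B, 8-aligned)
128..136  h  (8B, 8-aligned)
136..140  a  (4B, 4-aligned)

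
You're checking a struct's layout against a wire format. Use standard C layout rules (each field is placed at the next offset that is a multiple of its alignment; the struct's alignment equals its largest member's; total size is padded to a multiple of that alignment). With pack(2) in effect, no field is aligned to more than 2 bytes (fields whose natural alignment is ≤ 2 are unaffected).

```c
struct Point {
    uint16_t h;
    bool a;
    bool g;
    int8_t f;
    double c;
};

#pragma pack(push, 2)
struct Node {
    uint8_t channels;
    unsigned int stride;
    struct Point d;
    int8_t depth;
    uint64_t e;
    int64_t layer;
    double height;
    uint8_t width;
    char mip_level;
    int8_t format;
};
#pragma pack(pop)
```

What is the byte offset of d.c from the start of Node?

Point: 0..2  h  (2B, 2-aligned); 2..3  a  (1B, 1-aligned); 3..4  g  (1B, 1-aligned); 4..5  f  (1B, 1-aligned); 5..8  -- padding (3B); 8..16  c  (8B, 8-aligned); sizeof = 16, alignof = 8
0..1  channels  (1B, 1-aligned)
1..2  -- padding (1B)
2..6  stride  (4B, 2-aligned)
6..22  d  (16B, 2-aligned)
within Point: c at 8
6 + 8 = 14

14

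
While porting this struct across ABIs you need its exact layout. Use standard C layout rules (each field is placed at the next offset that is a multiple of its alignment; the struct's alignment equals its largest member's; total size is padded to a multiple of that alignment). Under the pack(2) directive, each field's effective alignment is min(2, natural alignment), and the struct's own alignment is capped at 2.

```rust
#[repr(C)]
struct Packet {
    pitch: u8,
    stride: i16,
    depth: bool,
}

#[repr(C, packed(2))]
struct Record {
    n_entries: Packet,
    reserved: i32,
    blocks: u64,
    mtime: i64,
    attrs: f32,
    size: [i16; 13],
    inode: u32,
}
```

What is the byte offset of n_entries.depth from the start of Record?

Packet: 0..1  pitch  (1B, 1-aligned); 1..2  -- padding (1B); 2..4  stride  (2B, 2-aligned); 4..5  depth  (1B, 1-aligned); 5..6  -- tail padding (1B); sizeof = 6, alignof = 2
0..6  n_entries  (6B, 2-aligned)
within Packet: depth at 4
0 + 4 = 4

4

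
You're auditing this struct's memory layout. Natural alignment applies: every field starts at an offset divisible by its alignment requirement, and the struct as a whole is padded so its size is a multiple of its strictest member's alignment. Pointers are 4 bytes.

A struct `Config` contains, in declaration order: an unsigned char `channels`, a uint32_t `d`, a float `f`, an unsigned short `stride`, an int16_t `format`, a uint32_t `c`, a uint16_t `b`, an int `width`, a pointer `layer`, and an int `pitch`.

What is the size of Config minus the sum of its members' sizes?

5

@0: channels [1B, align 1] → 1
+3 pad (align 4)
@4: d [4B, align 4] → 8
@8: f [4B, align 4] → 12
@12: stride [2B, align 2] → 14
@14: format [2B, align 2] → 16
@16: c [4B, align 4] → 20
@20: b [2B, align 2] → 22
+2 pad (align 4)
@24: width [4B, align 4] → 28
@28: layer [4B, align 4] → 32
@32: pitch [4B, align 4] → 36
size 36, align 4
data bytes 31, size 36 → padding 5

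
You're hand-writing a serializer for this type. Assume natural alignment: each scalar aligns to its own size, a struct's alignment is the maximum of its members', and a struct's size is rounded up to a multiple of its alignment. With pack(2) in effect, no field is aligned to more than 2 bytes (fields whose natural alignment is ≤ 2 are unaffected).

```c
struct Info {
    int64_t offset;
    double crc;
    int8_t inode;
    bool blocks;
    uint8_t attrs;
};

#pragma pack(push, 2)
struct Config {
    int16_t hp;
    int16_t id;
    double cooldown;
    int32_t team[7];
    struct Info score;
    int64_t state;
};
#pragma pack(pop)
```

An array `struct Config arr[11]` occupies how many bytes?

792

Info: offset at 0 (size 8, align 8) → ends 8; crc at 8 (size 8, align 8) → ends 16; inode at 16 (size 1, align 1) → ends 17; blocks at 17 (size 1, align 1) → ends 18; attrs at 18 (size 1, align 1) → ends 19; tail pad 5 to reach multiple of 8; total 24 bytes, alignment 8
hp at 0 (size 2, align 2) → ends 2
id at 2 (size 2, align 2) → ends 4
cooldown at 4 (size 8, align 2) → ends 12
team at 12 (size 28, align 2) → ends 40
score at 40 (size 24, align 2) → ends 64
state at 64 (size 8, align 2) → ends 72
total 72 bytes, alignment 2
array of 11: 11 × 72 = 792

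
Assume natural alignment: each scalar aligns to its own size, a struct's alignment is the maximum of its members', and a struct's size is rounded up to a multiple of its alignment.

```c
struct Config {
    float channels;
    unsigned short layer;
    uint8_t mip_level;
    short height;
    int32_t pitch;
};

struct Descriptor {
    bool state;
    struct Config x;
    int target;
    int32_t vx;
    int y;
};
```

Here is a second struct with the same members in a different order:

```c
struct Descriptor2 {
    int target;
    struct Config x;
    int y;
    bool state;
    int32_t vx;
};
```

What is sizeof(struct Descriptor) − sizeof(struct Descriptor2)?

Config: @0: channels [4B, align 4] → 4; @4: layer [2B, align 2] → 6; @6: mip_level [1B, align 1] → 7; +1 pad (align 2); @8: height [2B, align 2] → 10; +2 pad (align 4); @12: pitch [4B, align 4] → 16; size 16, align 4
@0: state [1B, align 1] → 1
+3 pad (align 4)
@4: x [16B, align 4] → 20
@20: target [4B, align 4] → 24
@24: vx [4B, align 4] → 28
@28: y [4B, align 4] → 32
size 32, align 4
— Descriptor2 —
@0: target [4B, align 4] → 4
@4: x [16B, align 4] → 20
@20: y [4B, align 4] → 24
@24: state [1B, align 1] → 25
+3 pad (align 4)
@28: vx [4B, align 4] → 32
size 32, align 4
32 − 32 = 0

0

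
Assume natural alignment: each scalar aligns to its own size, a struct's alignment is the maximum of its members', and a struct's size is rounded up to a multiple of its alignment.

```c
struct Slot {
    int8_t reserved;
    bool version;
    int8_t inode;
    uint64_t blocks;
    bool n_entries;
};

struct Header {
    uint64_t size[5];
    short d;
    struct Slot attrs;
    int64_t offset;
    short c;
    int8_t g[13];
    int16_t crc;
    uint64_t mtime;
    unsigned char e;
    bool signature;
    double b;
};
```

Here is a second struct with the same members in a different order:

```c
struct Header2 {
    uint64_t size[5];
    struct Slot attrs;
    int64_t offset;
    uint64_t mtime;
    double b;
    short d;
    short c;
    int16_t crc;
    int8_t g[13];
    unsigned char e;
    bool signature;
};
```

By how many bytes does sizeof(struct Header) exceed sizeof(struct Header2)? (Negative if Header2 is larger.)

16

Slot: reserved at 0 (size 1, align 1) → ends 1; version at 1 (size 1, align 1) → ends 2; inode at 2 (size 1, align 1) → ends 3; pad 5 to align 8 for blocks; blocks at 8 (size 8, align 8) → ends 16; n_entries at 16 (size 1, align 1) → ends 17; tail pad 7 to reach multiple of 8; total 24 bytes, alignment 8
size at 0 (size 40, align 8) → ends 40
d at 40 (size 2, align 2) → ends 42
pad 6 to align 8 for attrs
attrs at 48 (size 24, align 8) → ends 72
offset at 72 (size 8, align 8) → ends 80
c at 80 (size 2, align 2) → ends 82
g at 82 (size 13, align 1) → ends 95
pad 1 to align 2 for crc
crc at 96 (size 2, align 2) → ends 98
pad 6 to align 8 for mtime
mtime at 104 (size 8, align 8) → ends 112
e at 112 (size 1, align 1) → ends 113
signature at 113 (size 1, align 1) → ends 114
pad 6 to align 8 for b
b at 120 (size 8, align 8) → ends 128
total 128 bytes, alignment 8
— Header2 —
size at 0 (size 40, align 8) → ends 40
attrs at 40 (size 24, align 8) → ends 64
offset at 64 (size 8, align 8) → ends 72
mtime at 72 (size 8, align 8) → ends 80
b at 80 (size 8, align 8) → ends 88
d at 88 (size 2, align 2) → ends 90
c at 90 (size 2, align 2) → ends 92
crc at 92 (size 2, align 2) → ends 94
g at 94 (size 13, align 1) → ends 107
e at 107 (size 1, align 1) → ends 108
signature at 108 (size 1, align 1) → ends 109
tail pad 3 to reach multiple of 8
total 112 bytes, alignment 8
128 − 112 = 16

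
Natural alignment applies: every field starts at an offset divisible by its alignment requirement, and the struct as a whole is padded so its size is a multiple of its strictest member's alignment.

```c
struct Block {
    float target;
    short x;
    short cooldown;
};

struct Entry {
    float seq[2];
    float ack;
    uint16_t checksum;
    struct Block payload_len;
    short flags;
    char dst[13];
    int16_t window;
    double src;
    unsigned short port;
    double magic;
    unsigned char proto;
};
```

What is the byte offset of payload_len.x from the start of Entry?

20

Block: 0..4  target  (4B, 4-aligned); 4..6  x  (2B, 2-aligned); 6..8  cooldown  (2B, 2-aligned); sizeof = 8, alignof = 4
0..8  seq  (8B, 4-aligned)
8..12  ack  (4B, 4-aligned)
12..14  checksum  (2B, 2-aligned)
14..16  -- padding (2B)
16..24  payload_len  (8B, 4-aligned)
within Block: x at 4
16 + 4 = 20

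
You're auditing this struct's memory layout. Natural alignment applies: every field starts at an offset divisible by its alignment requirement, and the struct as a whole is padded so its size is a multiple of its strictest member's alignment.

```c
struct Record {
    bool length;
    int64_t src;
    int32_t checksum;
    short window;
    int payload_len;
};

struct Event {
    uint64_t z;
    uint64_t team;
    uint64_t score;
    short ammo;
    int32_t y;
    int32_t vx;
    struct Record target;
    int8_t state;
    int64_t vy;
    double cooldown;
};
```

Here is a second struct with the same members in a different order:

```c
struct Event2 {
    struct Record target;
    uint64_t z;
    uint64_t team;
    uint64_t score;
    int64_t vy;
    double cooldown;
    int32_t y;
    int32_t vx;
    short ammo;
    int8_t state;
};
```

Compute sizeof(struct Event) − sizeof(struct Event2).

Record: @0: length [1B, align 1] → 1; +7 pad (align 8); @8: src [8B, align 8] → 16; @16: checksum [4B, align 4] → 20; @20: window [2B, align 2] → 22; +2 pad (align 4); @24: payload_len [4B, align 4] → 28; +4 tail pad (align 8); size 32, align 8
@0: z [8B, align 8] → 8
@8: team [8B, align 8] → 16
@16: score [8B, align 8] → 24
@24: ammo [2B, align 2] → 26
+2 pad (align 4)
@28: y [4B, align 4] → 32
@32: vx [4B, align 4] → 36
+4 pad (align 8)
@40: target [32B, align 8] → 72
@72: state [1B, align 1] → 73
+7 pad (align 8)
@80: vy [8B, align 8] → 88
@88: cooldown [8B, align 8] → 96
size 96, align 8
— Event2 —
@0: target [32B, align 8] → 32
@32: z [8B, align 8] → 40
@40: team [8B, align 8] → 48
@48: score [8B, align 8] → 56
@56: vy [8B, align 8] → 64
@64: cooldown [8B, align 8] → 72
@72: y [4B, align 4] → 76
@76: vx [4B, align 4] → 80
@80: ammo [2B, align 2] → 82
@82: state [1B, align 1] → 83
+5 tail pad (align 8)
size 88, align 8
96 − 88 = 8

8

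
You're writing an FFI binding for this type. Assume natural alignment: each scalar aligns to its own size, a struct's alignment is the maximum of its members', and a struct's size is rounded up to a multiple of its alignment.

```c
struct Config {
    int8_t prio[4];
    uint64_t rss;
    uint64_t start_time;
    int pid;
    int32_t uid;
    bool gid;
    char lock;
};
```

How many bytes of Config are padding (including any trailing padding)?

10

@0: prio [4B, align 1] → 4
+4 pad (align 8)
@8: rss [8B, align 8] → 16
@16: start_time [8B, align 8] → 24
@24: pid [4B, align 4] → 28
@28: uid [4B, align 4] → 32
@32: gid [1B, align 1] → 33
@33: lock [1B, align 1] → 34
+6 tail pad (align 8)
size 40, align 8
data bytes 30, size 40 → padding 10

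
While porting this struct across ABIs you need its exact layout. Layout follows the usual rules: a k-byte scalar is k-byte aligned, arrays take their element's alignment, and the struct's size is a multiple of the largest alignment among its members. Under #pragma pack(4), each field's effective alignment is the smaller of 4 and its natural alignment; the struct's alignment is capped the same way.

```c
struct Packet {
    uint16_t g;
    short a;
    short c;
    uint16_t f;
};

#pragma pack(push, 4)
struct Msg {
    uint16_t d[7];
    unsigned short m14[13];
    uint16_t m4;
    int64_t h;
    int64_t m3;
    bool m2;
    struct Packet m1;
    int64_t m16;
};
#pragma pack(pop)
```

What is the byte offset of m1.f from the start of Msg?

Packet: 0..2  g  (2B, 2-aligned); 2..4  a  (2B, 2-aligned); 4..6  c  (2B, 2-aligned); 6..8  f  (2B, 2-aligned); sizeof = 8, alignof = 2
0..14  d  (14B, 2-aligned)
14..40  m14  (26B, 2-aligned)
40..42  m4  (2B, 2-aligned)
42..44  -- padding (2B)
44..52  h  (8B, 4-aligned)
52..60  m3  (8B, 4-aligned)
60..61  m2  (1B, 1-aligned)
61..62  -- padding (1B)
62..70  m1  (8B, 2-aligned)
within Packet: f at 6
62 + 6 = 68

68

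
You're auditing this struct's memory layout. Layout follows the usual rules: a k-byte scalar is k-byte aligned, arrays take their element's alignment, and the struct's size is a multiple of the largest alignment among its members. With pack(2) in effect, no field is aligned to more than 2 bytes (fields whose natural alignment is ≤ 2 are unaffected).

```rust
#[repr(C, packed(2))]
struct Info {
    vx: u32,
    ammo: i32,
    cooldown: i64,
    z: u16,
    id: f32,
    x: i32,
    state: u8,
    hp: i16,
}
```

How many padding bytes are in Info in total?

@0: vx [4B, align 2] → 4
@4: ammo [4B, align 2] → 8
@8: cooldown [8B, align 2] → 16
@16: z [2B, align 2] → 18
@18: id [4B, align 2] → 22
@22: x [4B, align 2] → 26
@26: state [1B, align 1] → 27
+1 pad (align 2)
@28: hp [2B, align 2] → 30
size 30, align 2
data bytes 29, size 30 → padding 1

1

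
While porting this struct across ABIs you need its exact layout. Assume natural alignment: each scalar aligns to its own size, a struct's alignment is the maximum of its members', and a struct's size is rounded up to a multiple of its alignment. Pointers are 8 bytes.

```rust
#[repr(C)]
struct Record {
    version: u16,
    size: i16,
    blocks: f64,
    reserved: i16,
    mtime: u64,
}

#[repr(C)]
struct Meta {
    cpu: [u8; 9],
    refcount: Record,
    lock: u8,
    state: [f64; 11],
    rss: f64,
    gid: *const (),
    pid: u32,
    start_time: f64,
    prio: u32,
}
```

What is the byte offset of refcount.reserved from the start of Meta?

32

Record: version at 0 (size 2, align 2) → ends 2; size at 2 (size 2, align 2) → ends 4; pad 4 to align 8 for blocks; blocks at 8 (size 8, align 8) → ends 16; reserved at 16 (size 2, align 2) → ends 18; pad 6 to align 8 for mtime; mtime at 24 (size 8, align 8) → ends 32; total 32 bytes, alignment 8
cpu at 0 (size 9, align 1) → ends 9
pad 7 to align 8 for refcount
refcount at 16 (size 32, align 8) → ends 48
within Record: reserved at 16
16 + 16 = 32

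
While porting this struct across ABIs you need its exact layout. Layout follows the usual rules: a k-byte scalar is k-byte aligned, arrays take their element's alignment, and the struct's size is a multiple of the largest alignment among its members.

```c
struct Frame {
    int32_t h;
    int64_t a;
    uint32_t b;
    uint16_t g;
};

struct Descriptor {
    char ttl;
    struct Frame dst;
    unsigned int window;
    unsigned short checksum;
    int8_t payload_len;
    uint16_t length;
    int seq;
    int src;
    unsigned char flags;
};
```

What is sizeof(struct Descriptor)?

Frame: h at 0 (size 4, align 4) → ends 4; pad 4 to align 8 for a; a at 8 (size 8, align 8) → ends 16; b at 16 (size 4, align 4) → ends 20; g at 20 (size 2, align 2) → ends 22; tail pad 2 to reach multiple of 8; total 24 bytes, alignment 8
ttl at 0 (size 1, align 1) → ends 1
pad 7 to align 8 for dst
dst at 8 (size 24, align 8) → ends 32
window at 32 (size 4, align 4) → ends 36
checksum at 36 (size 2, align 2) → ends 38
payload_len at 38 (size 1, align 1) → ends 39
pad 1 to align 2 for length
length at 40 (size 2, align 2) → ends 42
pad 2 to align 4 for seq
seq at 44 (size 4, align 4) → ends 48
src at 48 (size 4, align 4) → ends 52
flags at 52 (size 1, align 1) → ends 53
tail pad 3 to reach multiple of 8
total 56 bytes, alignment 8

56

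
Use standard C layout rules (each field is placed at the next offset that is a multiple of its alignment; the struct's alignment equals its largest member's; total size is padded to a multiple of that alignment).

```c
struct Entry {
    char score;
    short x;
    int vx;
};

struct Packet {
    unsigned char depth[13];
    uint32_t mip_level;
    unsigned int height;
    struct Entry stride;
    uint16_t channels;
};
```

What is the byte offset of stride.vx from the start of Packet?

28

Entry: @0: score [1B, align 1] → 1; +1 pad (align 2); @2: x [2B, align 2] → 4; @4: vx [4B, align 4] → 8; size 8, align 4
@0: depth [13B, align 1] → 13
+3 pad (align 4)
@16: mip_level [4B, align 4] → 20
@20: height [4B, align 4] → 24
@24: stride [8B, align 4] → 32
within Entry: vx at 4
24 + 4 = 28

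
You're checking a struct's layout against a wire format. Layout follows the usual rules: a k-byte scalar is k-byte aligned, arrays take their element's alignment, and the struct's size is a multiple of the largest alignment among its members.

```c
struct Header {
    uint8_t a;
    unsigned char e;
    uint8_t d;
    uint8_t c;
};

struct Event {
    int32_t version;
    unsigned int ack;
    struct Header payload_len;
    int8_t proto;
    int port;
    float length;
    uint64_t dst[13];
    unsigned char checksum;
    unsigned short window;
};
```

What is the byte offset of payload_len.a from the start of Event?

Header: @0: a [1B, align 1] → 1; @1: e [1B, align 1] → 2; @2: d [1B, align 1] → 3; @3: c [1B, align 1] → 4; size 4, align 1
@0: version [4B, align 4] → 4
@4: ack [4B, align 4] → 8
@8: payload_len [4B, align 1] → 12
within Header: a at 0
8 + 0 = 8

8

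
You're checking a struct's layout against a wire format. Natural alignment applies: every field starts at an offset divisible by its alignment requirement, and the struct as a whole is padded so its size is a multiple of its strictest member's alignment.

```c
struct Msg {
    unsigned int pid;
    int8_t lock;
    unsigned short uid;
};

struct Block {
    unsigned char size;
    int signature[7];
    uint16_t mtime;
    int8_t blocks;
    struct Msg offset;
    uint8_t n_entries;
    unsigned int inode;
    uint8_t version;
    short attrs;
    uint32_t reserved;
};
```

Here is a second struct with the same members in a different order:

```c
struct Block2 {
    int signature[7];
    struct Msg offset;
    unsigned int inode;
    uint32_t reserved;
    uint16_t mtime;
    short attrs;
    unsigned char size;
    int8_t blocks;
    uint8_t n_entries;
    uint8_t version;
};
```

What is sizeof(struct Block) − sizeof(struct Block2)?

Msg: pid at 0 (size 4, align 4) → ends 4; lock at 4 (size 1, align 1) → ends 5; pad 1 to align 2 for uid; uid at 6 (size 2, align 2) → ends 8; total 8 bytes, alignment 4
size at 0 (size 1, align 1) → ends 1
pad 3 to align 4 for signature
signature at 4 (size 28, align 4) → ends 32
mtime at 32 (size 2, align 2) → ends 34
blocks at 34 (size 1, align 1) → ends 35
pad 1 to align 4 for offset
offset at 36 (size 8, align 4) → ends 44
n_entries at 44 (size 1, align 1) → ends 45
pad 3 to align 4 for inode
inode at 48 (size 4, align 4) → ends 52
version at 52 (size 1, align 1) → ends 53
pad 1 to align 2 for attrs
attrs at 54 (size 2, align 2) → ends 56
reserved at 56 (size 4, align 4) → ends 60
total 60 bytes, alignment 4
— Block2 —
signature at 0 (size 28, align 4) → ends 28
offset at 28 (size 8, align 4) → ends 36
inode at 36 (size 4, align 4) → ends 40
reserved at 40 (size 4, align 4) → ends 44
mtime at 44 (size 2, align 2) → ends 46
attrs at 46 (size 2, align 2) → ends 48
size at 48 (size 1, align 1) → ends 49
blocks at 49 (size 1, align 1) → ends 50
n_entries at 50 (size 1, align 1) → ends 51
version at 51 (size 1, align 1) → ends 52
total 52 bytes, alignment 4
60 − 52 = 8

8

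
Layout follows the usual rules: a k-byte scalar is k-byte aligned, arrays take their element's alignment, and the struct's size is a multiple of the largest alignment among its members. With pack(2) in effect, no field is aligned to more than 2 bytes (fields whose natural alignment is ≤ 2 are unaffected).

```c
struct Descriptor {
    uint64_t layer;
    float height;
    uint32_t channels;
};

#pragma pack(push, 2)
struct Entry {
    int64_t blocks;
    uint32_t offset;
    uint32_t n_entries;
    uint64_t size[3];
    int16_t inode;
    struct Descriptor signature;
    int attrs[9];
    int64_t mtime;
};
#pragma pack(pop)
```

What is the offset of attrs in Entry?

Descriptor: 0..8  layer  (8B, 8-aligned); 8..12  height  (4B, 4-aligned); 12..16  channels  (4B, 4-aligned); sizeof = 16, alignof = 8
0..8  blocks  (8B, 2-aligned)
8..12  offset  (4B, 2-aligned)
12..16  n_entries  (4B, 2-aligned)
16..40  size  (24B, 2-aligned)
40..42  inode  (2B, 2-aligned)
42..58  signature  (16B, 2-aligned)
58..94  attrs  (36B, 2-aligned)

58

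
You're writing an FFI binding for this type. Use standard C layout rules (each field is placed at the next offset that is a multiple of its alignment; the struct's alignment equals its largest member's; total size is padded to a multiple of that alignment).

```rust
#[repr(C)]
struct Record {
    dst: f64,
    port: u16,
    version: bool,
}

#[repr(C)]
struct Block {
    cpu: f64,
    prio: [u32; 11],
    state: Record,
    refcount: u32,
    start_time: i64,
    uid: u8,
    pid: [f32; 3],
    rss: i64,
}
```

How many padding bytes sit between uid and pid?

Record: 0..8  dst  (8B, 8-aligned); 8..10  port  (2B, 2-aligned); 10..11  version  (1B, 1-aligned); 11..16  -- tail padding (5B); sizeof = 16, alignof = 8
0..8  cpu  (8B, 8-aligned)
8..52  prio  (44B, 4-aligned)
52..56  -- padding (4B)
56..72  state  (16B, 8-aligned)
72..76  refcount  (4B, 4-aligned)
76..80  -- padding (4B)
80..88  start_time  (8B, 8-aligned)
88..89  uid  (1B, 1-aligned)
89..92  -- padding (3B)
92..104  pid  (12B, 4-aligned)

3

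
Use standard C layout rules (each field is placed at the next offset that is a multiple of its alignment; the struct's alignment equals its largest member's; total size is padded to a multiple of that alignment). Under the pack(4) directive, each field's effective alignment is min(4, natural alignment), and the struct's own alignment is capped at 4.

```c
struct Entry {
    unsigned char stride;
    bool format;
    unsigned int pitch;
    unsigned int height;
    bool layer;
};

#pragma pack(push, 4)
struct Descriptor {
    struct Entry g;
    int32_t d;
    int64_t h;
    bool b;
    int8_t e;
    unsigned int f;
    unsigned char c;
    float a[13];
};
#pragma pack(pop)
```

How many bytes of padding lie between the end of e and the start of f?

2

Entry: 0..1  stride  (1B, 1-aligned); 1..2  format  (1B, 1-aligned); 2..4  -- padding (2B); 4..8  pitch  (4B, 4-aligned); 8..12  height  (4B, 4-aligned); 12..13  layer  (1B, 1-aligned); 13..16  -- tail padding (3B); sizeof = 16, alignof = 4
0..16  g  (16B, 4-aligned)
16..20  d  (4B, 4-aligned)
20..28  h  (8B, 4-aligned)
28..29  b  (1B, 1-aligned)
29..30  e  (1B, 1-aligned)
30..32  -- padding (2B)
32..36  f  (4B, 4-aligned)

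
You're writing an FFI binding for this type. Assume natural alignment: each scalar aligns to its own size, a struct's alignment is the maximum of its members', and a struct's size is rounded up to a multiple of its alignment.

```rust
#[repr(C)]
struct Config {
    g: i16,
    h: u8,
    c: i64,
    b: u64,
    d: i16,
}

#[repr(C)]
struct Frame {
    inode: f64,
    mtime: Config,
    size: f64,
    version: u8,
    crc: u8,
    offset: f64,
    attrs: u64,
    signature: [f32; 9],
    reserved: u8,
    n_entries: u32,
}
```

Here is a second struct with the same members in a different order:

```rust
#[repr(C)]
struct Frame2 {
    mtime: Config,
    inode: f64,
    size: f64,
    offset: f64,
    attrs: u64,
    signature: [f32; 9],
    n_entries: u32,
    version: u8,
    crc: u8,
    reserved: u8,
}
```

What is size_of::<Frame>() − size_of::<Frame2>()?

Config: g at 0 (size 2, align 2) → ends 2; h at 2 (size 1, align 1) → ends 3; pad 5 to align 8 for c; c at 8 (size 8, align 8) → ends 16; b at 16 (size 8, align 8) → ends 24; d at 24 (size 2, align 2) → ends 26; tail pad 6 to reach multiple of 8; total 32 bytes, alignment 8
inode at 0 (size 8, align 8) → ends 8
mtime at 8 (size 32, align 8) → ends 40
size at 40 (size 8, align 8) → ends 48
version at 48 (size 1, align 1) → ends 49
crc at 49 (size 1, align 1) → ends 50
pad 6 to align 8 for offset
offset at 56 (size 8, align 8) → ends 64
attrs at 64 (size 8, align 8) → ends 72
signature at 72 (size 36, align 4) → ends 108
reserved at 108 (size 1, align 1) → ends 109
pad 3 to align 4 for n_entries
n_entries at 112 (size 4, align 4) → ends 116
tail pad 4 to reach multiple of 8
total 120 bytes, alignment 8
— Frame2 —
mtime at 0 (size 32, align 8) → ends 32
inode at 32 (size 8, align 8) → ends 40
size at 40 (size 8, align 8) → ends 48
offset at 48 (size 8, align 8) → ends 56
attrs at 56 (size 8, align 8) → ends 64
signature at 64 (size 36, align 4) → ends 100
n_entries at 100 (size 4, align 4) → ends 104
version at 104 (size 1, align 1) → ends 105
crc at 105 (size 1, align 1) → ends 106
reserved at 106 (size 1, align 1) → ends 107
tail pad 5 to reach multiple of 8
total 112 bytes, alignment 8
120 − 112 = 8

8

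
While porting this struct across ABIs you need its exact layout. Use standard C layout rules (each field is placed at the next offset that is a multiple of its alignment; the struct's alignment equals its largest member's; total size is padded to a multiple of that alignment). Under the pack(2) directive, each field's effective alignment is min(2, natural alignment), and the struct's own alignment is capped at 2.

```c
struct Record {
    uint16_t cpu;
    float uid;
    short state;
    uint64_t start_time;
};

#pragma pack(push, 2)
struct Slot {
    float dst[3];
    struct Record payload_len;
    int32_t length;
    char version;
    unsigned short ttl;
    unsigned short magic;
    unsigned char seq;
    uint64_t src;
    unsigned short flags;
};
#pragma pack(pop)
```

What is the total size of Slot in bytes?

Record: cpu at 0 (size 2, align 2) → ends 2; pad 2 to align 4 for uid; uid at 4 (size 4, align 4) → ends 8; state at 8 (size 2, align 2) → ends 10; pad 6 to align 8 for start_time; start_time at 16 (size 8, align 8) → ends 24; total 24 bytes, alignment 8
dst at 0 (size 12, align 2) → ends 12
payload_len at 12 (size 24, align 2) → ends 36
length at 36 (size 4, align 2) → ends 40
version at 40 (size 1, align 1) → ends 41
pad 1 to align 2 for ttl
ttl at 42 (size 2, align 2) → ends 44
magic at 44 (size 2, align 2) → ends 46
seq at 46 (size 1, align 1) → ends 47
pad 1 to align 2 for src
src at 48 (size 8, align 2) → ends 56
flags at 56 (size 2, align 2) → ends 58
total 58 bytes, alignment 2

58 bytes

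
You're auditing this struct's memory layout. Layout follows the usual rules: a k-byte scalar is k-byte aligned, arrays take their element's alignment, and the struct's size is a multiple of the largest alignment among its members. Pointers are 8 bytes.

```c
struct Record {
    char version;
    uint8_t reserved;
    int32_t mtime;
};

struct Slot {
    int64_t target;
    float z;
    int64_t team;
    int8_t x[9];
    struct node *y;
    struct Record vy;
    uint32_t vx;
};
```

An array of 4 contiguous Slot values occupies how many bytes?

256

Record: version at 0 (size 1, align 1) → ends 1; reserved at 1 (size 1, align 1) → ends 2; pad 2 to align 4 for mtime; mtime at 4 (size 4, align 4) → ends 8; total 8 bytes, alignment 4
target at 0 (size 8, align 8) → ends 8
z at 8 (size 4, align 4) → ends 12
pad 4 to align 8 for team
team at 16 (size 8, align 8) → ends 24
x at 24 (size 9, align 1) → ends 33
pad 7 to align 8 for y
y at 40 (size 8, align 8) → ends 48
vy at 48 (size 8, align 4) → ends 56
vx at 56 (size 4, align 4) → ends 60
tail pad 4 to reach multiple of 8
total 64 bytes, alignment 8
array of 4: 4 × 64 = 256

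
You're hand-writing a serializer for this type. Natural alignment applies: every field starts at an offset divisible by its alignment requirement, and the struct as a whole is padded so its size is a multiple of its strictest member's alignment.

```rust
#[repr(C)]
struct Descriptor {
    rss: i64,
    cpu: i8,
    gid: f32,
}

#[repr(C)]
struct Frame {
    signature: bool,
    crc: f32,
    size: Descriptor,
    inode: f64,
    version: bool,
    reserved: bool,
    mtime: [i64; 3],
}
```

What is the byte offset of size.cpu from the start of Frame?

Descriptor: 0..8  rss  (8B, 8-aligned); 8..9  cpu  (1B, 1-aligned); 9..12  -- padding (3B); 12..16  gid  (4B, 4-aligned); sizeof = 16, alignof = 8
0..1  signature  (1B, 1-aligned)
1..4  -- padding (3B)
4..8  crc  (4B, 4-aligned)
8..24  size  (16B, 8-aligned)
within Descriptor: cpu at 8
8 + 8 = 16

16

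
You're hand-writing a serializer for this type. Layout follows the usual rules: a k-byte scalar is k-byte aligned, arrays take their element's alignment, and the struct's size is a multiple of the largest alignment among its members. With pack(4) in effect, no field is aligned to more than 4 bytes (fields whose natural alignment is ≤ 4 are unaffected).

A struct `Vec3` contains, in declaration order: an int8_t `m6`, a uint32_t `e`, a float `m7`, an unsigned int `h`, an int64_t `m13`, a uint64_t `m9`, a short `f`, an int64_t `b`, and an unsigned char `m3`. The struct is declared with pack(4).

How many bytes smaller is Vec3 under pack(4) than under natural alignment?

8

natural layout:
  @0: m6 [1B, align 1] → 1
  +3 pad (align 4)
  @4: e [4B, align 4] → 8
  @8: m7 [4B, align 4] → 12
  @12: h [4B, align 4] → 16
  @16: m13 [8B, align 8] → 24
  @24: m9 [8B, align 8] → 32
  @32: f [2B, align 2] → 34
  +6 pad (align 8)
  @40: b [8B, align 8] → 48
  @48: m3 [1B, align 1] → 49
  +7 tail pad (align 8)
  size 56, align 8
packed(4) layout:
  @0: m6 [1B, align 1] → 1
  +3 pad (align 4)
  @4: e [4B, align 4] → 8
  @8: m7 [4B, align 4] → 12
  @12: h [4B, align 4] → 16
  @16: m13 [8B, align 4] → 24
  @24: m9 [8B, align 4] → 32
  @32: f [2B, align 2] → 34
  +2 pad (align 4)
  @36: b [8B, align 4] → 44
  @44: m3 [1B, align 1] → 45
  +3 tail pad (align 4)
  size 48, align 4
56 − 48 = 8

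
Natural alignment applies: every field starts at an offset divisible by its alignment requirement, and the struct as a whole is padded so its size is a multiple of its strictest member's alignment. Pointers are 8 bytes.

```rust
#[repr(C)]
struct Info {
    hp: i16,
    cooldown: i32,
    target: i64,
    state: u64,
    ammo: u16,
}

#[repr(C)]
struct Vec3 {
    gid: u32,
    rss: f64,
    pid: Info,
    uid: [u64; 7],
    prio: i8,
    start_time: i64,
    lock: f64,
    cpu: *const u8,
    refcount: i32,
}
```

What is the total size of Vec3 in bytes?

Info: @0: hp [2B, align 2] → 2; +2 pad (align 4); @4: cooldown [4B, align 4] → 8; @8: target [8B, align 8] → 16; @16: state [8B, align 8] → 24; @24: ammo [2B, align 2] → 26; +6 tail pad (align 8); size 32, align 8
@0: gid [4B, align 4] → 4
+4 pad (align 8)
@8: rss [8B, align 8] → 16
@16: pid [32B, align 8] → 48
@48: uid [56B, align 8] → 104
@104: prio [1B, align 1] → 105
+7 pad (align 8)
@112: start_time [8B, align 8] → 120
@120: lock [8B, align 8] → 128
@128: cpu [8B, align 8] → 136
@136: refcount [4B, align 4] → 140
+4 tail pad (align 8)
size 144, align 8

144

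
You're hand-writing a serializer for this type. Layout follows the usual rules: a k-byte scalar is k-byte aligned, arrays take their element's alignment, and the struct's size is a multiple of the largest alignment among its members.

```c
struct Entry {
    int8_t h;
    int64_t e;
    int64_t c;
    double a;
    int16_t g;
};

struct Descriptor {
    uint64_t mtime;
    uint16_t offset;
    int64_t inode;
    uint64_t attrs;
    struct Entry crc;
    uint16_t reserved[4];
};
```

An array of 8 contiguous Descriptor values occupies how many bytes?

640

Entry: @0: h [1B, align 1] → 1; +7 pad (align 8); @8: e [8B, align 8] → 16; @16: c [8B, align 8] → 24; @24: a [8B, align 8] → 32; @32: g [2B, align 2] → 34; +6 tail pad (align 8); size 40, align 8
@0: mtime [8B, align 8] → 8
@8: offset [2B, align 2] → 10
+6 pad (align 8)
@16: inode [8B, align 8] → 24
@24: attrs [8B, align 8] → 32
@32: crc [40B, align 8] → 72
@72: reserved [8B, align 2] → 80
size 80, align 8
array of 8: 8 × 80 = 640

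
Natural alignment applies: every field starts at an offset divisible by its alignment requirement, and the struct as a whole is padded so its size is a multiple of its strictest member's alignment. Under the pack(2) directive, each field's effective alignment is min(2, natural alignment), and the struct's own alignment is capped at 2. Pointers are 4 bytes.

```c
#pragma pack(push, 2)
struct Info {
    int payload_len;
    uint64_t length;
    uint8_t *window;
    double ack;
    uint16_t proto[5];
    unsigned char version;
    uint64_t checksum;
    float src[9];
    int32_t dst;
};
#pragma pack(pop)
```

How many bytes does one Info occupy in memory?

@0: payload_len [4B, align 2] → 4
@4: length [8B, align 2] → 12
@12: window [4B, align 2] → 16
@16: ack [8B, align 2] → 24
@24: proto [10B, align 2] → 34
@34: version [1B, align 1] → 35
+1 pad (align 2)
@36: checksum [8B, align 2] → 44
@44: src [36B, align 2] → 80
@80: dst [4B, align 2] → 84
size 84, align 2

84 bytes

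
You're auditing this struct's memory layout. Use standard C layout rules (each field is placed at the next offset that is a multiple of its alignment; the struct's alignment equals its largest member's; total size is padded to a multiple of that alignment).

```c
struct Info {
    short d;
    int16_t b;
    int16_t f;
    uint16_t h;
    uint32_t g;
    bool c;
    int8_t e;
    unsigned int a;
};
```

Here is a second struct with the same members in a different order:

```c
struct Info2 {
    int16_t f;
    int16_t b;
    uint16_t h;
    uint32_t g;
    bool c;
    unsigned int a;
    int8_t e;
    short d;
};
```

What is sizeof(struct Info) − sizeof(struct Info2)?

-4

d at 0 (size 2, align 2) → ends 2
b at 2 (size 2, align 2) → ends 4
f at 4 (size 2, align 2) → ends 6
h at 6 (size 2, align 2) → ends 8
g at 8 (size 4, align 4) → ends 12
c at 12 (size 1, align 1) → ends 13
e at 13 (size 1, align 1) → ends 14
pad 2 to align 4 for a
a at 16 (size 4, align 4) → ends 20
total 20 bytes, alignment 4
— Info2 —
f at 0 (size 2, align 2) → ends 2
b at 2 (size 2, align 2) → ends 4
h at 4 (size 2, align 2) → ends 6
pad 2 to align 4 for g
g at 8 (size 4, align 4) → ends 12
c at 12 (size 1, align 1) → ends 13
pad 3 to align 4 for a
a at 16 (size 4, align 4) → ends 20
e at 20 (size 1, align 1) → ends 21
pad 1 to align 2 for d
d at 22 (size 2, align 2) → ends 24
total 24 bytes, alignment 4
20 − 24 = -4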